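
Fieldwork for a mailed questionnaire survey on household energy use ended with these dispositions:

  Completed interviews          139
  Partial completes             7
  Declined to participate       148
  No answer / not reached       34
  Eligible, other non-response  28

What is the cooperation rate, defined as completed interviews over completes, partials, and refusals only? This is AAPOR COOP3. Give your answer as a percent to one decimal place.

Top = 139
Base = 139 + 7 + 148 = 294
COOP3 = 139 / 294 = 0.4728

47.3%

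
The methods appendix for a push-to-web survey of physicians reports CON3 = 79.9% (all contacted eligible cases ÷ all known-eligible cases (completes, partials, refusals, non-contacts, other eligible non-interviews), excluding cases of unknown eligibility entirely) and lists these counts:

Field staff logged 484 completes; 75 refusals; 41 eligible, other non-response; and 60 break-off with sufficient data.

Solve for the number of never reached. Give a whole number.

166

Numerator: 484 + 60 + 75 + 41 = 660
CON3 = 660 / D = 0.799
D = 660 / 0.799 = 826.0
Remaining denominator categories sum to 660
never reached = 826.0 − 660 ≈ 166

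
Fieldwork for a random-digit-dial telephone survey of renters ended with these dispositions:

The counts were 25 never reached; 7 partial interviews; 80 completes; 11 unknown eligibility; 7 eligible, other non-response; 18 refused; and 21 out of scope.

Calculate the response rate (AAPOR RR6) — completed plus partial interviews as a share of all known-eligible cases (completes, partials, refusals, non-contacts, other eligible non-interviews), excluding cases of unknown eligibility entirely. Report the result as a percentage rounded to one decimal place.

63.5%

Num → 80 + 7 = 87
Base → 80 + 7 + 18 + 25 + 7 = 137
RR6 = 87 / 137 = 0.6350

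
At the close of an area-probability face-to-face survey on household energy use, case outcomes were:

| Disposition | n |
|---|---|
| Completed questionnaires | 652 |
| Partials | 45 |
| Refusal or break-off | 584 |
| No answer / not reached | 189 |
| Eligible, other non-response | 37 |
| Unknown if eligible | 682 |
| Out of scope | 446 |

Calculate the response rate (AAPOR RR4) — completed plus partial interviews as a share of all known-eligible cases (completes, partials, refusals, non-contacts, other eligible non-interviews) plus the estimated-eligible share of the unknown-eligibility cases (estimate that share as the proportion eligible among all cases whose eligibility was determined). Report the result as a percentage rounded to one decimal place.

Numerator: 652 + 45 = 697
Known eligible: 652 + 45 + 584 + 189 + 37 = 1507
e = 1507 / (1507 + 446) = 1507 / 1953 = 0.7716
e × U: 0.7716 × 682 = 526.23
Denominator: 1507 + 526.23 = 2033.23
RR4 = 697 / 2033.23 = 0.3428

34.3%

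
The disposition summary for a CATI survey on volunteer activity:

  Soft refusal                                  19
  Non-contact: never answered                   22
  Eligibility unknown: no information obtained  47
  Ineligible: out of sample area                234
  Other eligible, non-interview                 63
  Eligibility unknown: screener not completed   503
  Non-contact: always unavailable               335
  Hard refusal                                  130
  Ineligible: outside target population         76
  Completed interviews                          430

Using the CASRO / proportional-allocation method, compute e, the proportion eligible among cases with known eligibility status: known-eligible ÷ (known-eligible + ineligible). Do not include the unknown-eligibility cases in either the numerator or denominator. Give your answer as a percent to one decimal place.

76.3%

Refusals = 130 + 19 = 149
No contact after all attempts = 22 + 335 = 357
Undetermined eligibility = 503 + 47 = 550
Ineligible = 76 + 234 = 310
Determined eligible → 430 + 149 + 357 + 63 = 999
e = 999 / (999 + 310) = 999 / 1309 = 0.7632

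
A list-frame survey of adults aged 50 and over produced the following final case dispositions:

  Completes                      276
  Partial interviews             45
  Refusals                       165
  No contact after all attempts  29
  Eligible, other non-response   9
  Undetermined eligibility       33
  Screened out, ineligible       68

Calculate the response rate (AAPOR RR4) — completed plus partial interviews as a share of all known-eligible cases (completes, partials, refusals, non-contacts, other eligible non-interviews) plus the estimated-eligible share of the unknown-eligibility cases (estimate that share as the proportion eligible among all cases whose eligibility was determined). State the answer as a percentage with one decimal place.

58.0%

Numerator → 276 + 45 = 321
Known eligible → 276 + 45 + 165 + 29 + 9 = 524
e = 524 / (524 + 68) = 524 / 592 = 0.8851
Eligible share of unknowns → 0.8851 × 33 = 29.21
Denominator → 524 + 29.21 = 553.21
RR4 = 321 / 553.21 = 0.5802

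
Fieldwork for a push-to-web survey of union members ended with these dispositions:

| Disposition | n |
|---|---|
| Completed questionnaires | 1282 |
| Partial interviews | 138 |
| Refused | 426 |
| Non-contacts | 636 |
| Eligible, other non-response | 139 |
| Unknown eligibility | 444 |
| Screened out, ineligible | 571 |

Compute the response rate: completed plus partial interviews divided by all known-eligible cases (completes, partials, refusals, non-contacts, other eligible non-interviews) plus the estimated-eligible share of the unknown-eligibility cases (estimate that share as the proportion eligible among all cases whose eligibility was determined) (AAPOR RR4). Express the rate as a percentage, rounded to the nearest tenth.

47.6%

Numerator → 1282 + 138 = 1420
Eligible (known) → 1282 + 138 + 426 + 636 + 139 = 2621
e = 2621 / (2621 + 571) = 2621 / 3192 = 0.8211
Eligible share of unknowns → 0.8211 × 444 = 364.57
Denom → 2621 + 364.57 = 2985.57
RR4 = 1420 / 2985.57 = 0.4756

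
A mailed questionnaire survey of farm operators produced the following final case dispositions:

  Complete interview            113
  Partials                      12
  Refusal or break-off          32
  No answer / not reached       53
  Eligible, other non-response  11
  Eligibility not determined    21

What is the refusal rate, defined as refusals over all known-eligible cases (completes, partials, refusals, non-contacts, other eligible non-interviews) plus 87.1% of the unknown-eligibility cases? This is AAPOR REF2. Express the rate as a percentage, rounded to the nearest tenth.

Numerator → 32
Known eligible → 113 + 12 + 32 + 53 + 11 = 221
Estimated eligible among unknowns → 0.8710 × 21 = 18.29
Denom → 221 + 18.29 = 239.29
REF2 = 32 / 239.29 = 0.1337

13.4%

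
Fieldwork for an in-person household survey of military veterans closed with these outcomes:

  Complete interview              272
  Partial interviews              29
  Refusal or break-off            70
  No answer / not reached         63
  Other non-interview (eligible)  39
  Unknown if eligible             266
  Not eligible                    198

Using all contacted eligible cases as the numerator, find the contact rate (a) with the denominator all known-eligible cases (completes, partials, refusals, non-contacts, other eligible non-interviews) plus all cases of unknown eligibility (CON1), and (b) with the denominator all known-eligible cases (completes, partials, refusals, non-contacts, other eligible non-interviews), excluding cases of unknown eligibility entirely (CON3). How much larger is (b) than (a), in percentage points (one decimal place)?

31.2

Top → 272 + 29 + 70 + 39 = 410
Base → 272 + 29 + 70 + 63 + 39 + 266 = 739
CON1 = 410 / 739 = 0.5548
Base → 272 + 29 + 70 + 63 + 39 = 473
CON3 = 410 / 473 = 0.8668
Difference = 86.68 − 55.48 = 31.20 percentage points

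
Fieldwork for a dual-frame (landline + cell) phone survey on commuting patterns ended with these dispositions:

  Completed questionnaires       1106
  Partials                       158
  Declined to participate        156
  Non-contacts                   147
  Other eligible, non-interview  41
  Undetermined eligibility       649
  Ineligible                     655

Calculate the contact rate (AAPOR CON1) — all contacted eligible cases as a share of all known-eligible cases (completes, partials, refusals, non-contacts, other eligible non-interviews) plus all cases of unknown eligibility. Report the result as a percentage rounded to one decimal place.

Top = 1106 + 158 + 156 + 41 = 1461
Denominator = 1106 + 158 + 156 + 147 + 41 + 649 = 2257
CON1 = 1461 / 2257 = 0.6473

64.7%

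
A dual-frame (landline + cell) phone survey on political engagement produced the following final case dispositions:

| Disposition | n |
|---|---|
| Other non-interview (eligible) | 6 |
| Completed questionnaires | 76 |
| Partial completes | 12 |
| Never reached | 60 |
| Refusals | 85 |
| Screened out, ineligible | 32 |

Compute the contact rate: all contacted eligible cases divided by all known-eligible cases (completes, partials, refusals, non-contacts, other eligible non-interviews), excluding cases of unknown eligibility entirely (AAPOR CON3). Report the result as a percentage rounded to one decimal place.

74.9%

Numerator: 76 + 12 + 85 + 6 = 179
Denominator: 76 + 12 + 85 + 60 + 6 = 239
CON3 = 179 / 239 = 0.7490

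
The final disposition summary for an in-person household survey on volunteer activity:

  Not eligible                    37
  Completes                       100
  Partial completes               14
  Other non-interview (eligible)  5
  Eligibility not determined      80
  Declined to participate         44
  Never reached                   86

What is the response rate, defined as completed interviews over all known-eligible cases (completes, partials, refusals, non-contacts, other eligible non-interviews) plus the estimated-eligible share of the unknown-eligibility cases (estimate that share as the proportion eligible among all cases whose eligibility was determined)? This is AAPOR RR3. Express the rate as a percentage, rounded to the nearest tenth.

31.4%

Num = 100
Eligible (known) = 100 + 14 + 44 + 86 + 5 = 249
e = 249 / (249 + 37) = 249 / 286 = 0.8706
Eligible share of unknowns = 0.8706 × 80 = 69.65
Denom = 249 + 69.65 = 318.65
RR3 = 100 / 318.65 = 0.3138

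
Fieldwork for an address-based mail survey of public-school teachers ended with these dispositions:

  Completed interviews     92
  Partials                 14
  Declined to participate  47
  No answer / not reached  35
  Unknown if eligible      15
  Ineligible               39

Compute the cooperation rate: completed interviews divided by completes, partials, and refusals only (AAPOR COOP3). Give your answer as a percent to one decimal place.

60.1%

Top: 92
Denominator: 92 + 14 + 47 = 153
COOP3 = 92 / 153 = 0.6013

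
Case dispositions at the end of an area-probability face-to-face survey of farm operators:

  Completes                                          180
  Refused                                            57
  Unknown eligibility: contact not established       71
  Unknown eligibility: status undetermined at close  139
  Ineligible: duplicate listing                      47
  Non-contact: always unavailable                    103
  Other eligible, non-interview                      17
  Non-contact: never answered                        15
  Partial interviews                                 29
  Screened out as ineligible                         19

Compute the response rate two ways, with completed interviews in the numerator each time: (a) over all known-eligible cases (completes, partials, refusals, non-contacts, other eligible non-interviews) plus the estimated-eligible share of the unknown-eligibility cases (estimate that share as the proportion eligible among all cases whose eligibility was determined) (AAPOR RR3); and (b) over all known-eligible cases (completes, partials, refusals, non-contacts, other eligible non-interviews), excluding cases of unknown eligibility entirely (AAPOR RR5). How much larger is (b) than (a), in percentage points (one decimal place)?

13.9

Never reached = 15 + 103 = 118
Eligibility not determined = 71 + 139 = 210
Out of scope = 19 + 47 = 66
Numerator → 180
Determined eligible → 180 + 29 + 57 + 118 + 17 = 401
e = 401 / (401 + 66) = 401 / 467 = 0.8587
e × U → 0.8587 × 210 = 180.33
Base → 401 + 180.33 = 581.33
RR3 = 180 / 581.33 = 0.3096
Base → 180 + 29 + 57 + 118 + 17 = 401
RR5 = 180 / 401 = 0.4489
Difference = 44.89 − 30.96 = 13.93 percentage points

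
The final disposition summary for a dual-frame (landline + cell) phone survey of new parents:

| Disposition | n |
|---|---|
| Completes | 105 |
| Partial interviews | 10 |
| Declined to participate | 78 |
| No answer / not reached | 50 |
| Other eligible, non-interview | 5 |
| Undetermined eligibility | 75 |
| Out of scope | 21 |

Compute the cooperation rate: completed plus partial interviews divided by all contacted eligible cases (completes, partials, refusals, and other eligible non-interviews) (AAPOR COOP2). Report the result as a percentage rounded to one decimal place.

58.1%

Num → 105 + 10 = 115
Denom → 105 + 10 + 78 + 5 = 198
COOP2 = 115 / 198 = 0.5808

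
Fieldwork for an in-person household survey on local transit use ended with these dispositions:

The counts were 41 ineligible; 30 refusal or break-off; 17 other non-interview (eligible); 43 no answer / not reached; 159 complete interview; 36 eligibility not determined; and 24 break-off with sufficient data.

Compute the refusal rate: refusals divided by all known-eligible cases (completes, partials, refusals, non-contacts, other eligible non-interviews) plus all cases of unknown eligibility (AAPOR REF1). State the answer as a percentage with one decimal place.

Num: 30
Denominator: 159 + 24 + 30 + 43 + 17 + 36 = 309
REF1 = 30 / 309 = 0.0971

9.7%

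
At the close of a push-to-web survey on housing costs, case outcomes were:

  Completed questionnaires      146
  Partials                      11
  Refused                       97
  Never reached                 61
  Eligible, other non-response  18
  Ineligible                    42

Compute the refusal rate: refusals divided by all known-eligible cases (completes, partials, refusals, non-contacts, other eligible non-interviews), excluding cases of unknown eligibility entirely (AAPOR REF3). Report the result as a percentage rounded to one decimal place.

Num: 97
Denom: 146 + 11 + 97 + 61 + 18 = 333
REF3 = 97 / 333 = 0.2913

29.1%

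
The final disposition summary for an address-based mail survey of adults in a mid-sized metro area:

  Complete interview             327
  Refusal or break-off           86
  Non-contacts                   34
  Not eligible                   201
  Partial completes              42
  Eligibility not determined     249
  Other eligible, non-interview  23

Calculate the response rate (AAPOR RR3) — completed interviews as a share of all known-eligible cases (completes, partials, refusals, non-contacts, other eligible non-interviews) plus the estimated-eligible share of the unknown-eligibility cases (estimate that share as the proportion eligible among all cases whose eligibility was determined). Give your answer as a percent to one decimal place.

Num → 327
Determined eligible → 327 + 42 + 86 + 34 + 23 = 512
e = 512 / (512 + 201) = 512 / 713 = 0.7181
Eligible share of unknowns → 0.7181 × 249 = 178.81
Denominator → 512 + 178.81 = 690.81
RR3 = 327 / 690.81 = 0.4734

47.3%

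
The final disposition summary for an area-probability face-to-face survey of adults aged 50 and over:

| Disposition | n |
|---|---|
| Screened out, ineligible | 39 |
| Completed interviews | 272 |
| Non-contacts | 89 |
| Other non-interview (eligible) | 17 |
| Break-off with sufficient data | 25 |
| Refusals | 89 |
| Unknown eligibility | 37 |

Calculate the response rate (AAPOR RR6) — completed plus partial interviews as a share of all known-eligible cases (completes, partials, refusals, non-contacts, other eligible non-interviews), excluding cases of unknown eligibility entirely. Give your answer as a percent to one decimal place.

Numerator: 272 + 25 = 297
Base: 272 + 25 + 89 + 89 + 17 = 492
RR6 = 297 / 492 = 0.6037

60.4%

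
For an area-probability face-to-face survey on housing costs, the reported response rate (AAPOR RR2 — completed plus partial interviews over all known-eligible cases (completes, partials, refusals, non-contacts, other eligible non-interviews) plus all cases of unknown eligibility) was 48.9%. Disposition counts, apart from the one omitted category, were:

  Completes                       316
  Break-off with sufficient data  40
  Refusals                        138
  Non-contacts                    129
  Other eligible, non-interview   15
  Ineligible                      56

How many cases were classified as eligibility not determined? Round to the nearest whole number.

90

Top = 316 + 40 = 356
RR2 = 356 / D = 0.489
D = 356 / 0.489 = 728.0
Other denominator terms total 638
eligibility not determined = 728.0 − 638 ≈ 90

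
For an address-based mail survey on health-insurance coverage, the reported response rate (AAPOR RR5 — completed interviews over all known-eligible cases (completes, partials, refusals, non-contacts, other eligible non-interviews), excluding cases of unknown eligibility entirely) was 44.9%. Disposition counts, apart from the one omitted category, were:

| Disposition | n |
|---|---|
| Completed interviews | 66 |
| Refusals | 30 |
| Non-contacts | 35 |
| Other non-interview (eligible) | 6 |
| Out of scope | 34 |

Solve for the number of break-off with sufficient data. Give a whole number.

10

RR5 = 66 / D = 0.449
D = 66 / 0.449 = 147.0
Other denominator terms total 137
break-off with sufficient data = 147.0 − 137 ≈ 10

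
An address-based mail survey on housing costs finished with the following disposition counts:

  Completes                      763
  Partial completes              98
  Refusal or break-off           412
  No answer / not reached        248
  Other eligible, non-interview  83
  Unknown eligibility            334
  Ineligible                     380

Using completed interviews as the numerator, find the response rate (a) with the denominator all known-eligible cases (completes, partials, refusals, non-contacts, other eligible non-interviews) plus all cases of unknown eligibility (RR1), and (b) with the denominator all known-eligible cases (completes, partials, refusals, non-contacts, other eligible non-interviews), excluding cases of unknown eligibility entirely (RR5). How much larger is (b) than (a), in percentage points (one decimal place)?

Top: 763
Base: 763 + 98 + 412 + 248 + 83 + 334 = 1938
RR1 = 763 / 1938 = 0.3937
Base: 763 + 98 + 412 + 248 + 83 = 1604
RR5 = 763 / 1604 = 0.4757
Difference = 47.57 − 39.37 = 8.20 percentage points

8.2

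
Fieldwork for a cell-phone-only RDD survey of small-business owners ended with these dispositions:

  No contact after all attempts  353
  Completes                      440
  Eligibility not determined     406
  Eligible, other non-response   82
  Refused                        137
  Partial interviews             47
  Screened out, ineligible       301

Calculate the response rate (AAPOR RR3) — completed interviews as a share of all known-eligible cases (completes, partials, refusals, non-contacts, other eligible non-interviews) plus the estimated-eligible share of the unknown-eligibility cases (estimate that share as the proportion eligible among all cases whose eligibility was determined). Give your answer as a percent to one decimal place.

32.0%

Numerator = 440
Determined eligible = 440 + 47 + 137 + 353 + 82 = 1059
e = 1059 / (1059 + 301) = 1059 / 1360 = 0.7787
Estimated eligible among unknowns = 0.7787 × 406 = 316.15
Base = 1059 + 316.15 = 1375.15
RR3 = 440 / 1375.15 = 0.3200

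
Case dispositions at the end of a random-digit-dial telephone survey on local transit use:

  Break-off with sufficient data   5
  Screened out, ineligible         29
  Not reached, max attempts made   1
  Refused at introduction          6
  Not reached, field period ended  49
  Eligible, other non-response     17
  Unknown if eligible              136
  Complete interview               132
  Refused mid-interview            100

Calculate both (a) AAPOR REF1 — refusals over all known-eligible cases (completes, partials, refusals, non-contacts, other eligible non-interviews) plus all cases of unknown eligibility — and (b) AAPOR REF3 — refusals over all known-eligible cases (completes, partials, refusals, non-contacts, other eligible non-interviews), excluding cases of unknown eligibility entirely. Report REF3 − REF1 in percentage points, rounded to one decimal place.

10.4

Refused = 6 + 100 = 106
Never reached = 49 + 1 = 50
Numerator: 106
Denominator: 132 + 5 + 106 + 50 + 17 + 136 = 446
REF1 = 106 / 446 = 0.2377
Denominator: 132 + 5 + 106 + 50 + 17 = 310
REF3 = 106 / 310 = 0.3419
Difference = 34.19 − 23.77 = 10.42 percentage points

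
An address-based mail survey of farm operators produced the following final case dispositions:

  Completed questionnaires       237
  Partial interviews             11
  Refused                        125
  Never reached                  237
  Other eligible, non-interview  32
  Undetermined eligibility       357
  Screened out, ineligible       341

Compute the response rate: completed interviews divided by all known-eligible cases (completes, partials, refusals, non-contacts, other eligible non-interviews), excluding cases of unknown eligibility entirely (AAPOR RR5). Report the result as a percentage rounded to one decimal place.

Numerator → 237
Denominator → 237 + 11 + 125 + 237 + 32 = 642
RR5 = 237 / 642 = 0.3692

36.9%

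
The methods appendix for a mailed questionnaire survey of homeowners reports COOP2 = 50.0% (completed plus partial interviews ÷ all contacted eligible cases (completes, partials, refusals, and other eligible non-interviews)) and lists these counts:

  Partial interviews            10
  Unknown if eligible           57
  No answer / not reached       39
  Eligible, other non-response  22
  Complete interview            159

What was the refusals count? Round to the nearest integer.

147

Top → 159 + 10 = 169
COOP2 = 169 / D = 0.500
D = 169 / 0.500 = 338.0
Other denominator terms total 191
refusals = 338.0 − 191 ≈ 147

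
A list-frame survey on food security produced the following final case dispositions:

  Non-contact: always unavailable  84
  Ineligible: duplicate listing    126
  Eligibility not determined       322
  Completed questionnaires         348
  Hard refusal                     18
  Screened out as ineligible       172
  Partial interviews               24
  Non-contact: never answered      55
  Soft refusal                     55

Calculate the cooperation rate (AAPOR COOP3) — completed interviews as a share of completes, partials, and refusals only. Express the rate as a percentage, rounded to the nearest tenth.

78.2%

Refused = 18 + 55 = 73
Never reached = 55 + 84 = 139
Out of scope = 172 + 126 = 298
Numerator = 348
Denominator = 348 + 24 + 73 = 445
COOP3 = 348 / 445 = 0.7820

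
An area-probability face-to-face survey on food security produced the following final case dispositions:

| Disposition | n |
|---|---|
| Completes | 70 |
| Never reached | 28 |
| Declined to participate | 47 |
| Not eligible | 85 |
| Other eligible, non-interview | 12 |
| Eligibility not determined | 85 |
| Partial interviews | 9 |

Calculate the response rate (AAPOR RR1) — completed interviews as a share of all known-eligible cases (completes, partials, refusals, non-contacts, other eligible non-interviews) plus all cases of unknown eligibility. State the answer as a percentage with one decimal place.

Num = 70
Denom = 70 + 9 + 47 + 28 + 12 + 85 = 251
RR1 = 70 / 251 = 0.2789

27.9%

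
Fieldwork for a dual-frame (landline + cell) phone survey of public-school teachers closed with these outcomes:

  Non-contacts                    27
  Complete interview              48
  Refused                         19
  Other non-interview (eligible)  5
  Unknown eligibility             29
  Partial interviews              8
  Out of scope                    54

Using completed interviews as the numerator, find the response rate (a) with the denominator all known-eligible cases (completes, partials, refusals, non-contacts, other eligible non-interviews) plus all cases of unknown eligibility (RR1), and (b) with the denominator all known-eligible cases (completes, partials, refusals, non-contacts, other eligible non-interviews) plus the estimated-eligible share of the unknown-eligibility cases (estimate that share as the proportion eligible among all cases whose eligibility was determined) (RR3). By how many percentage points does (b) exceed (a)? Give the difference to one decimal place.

Num → 48
Denominator → 48 + 8 + 19 + 27 + 5 + 29 = 136
RR1 = 48 / 136 = 0.3529
Determined eligible → 48 + 8 + 19 + 27 + 5 = 107
e = 107 / (107 + 54) = 107 / 161 = 0.6646
Eligible share of unknowns → 0.6646 × 29 = 19.27
Denominator → 107 + 19.27 = 126.27
RR3 = 48 / 126.27 = 0.3801
Difference = 38.01 − 35.29 = 2.72 percentage points

2.7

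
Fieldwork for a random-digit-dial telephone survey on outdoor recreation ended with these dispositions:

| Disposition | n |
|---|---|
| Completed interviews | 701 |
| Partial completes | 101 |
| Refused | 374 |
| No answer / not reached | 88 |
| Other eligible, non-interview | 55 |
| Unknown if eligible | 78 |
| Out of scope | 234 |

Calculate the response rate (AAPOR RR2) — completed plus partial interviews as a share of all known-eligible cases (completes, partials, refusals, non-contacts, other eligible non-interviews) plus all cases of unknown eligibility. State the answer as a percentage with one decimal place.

57.4%

Top → 701 + 101 = 802
Denom → 701 + 101 + 374 + 88 + 55 + 78 = 1397
RR2 = 802 / 1397 = 0.5741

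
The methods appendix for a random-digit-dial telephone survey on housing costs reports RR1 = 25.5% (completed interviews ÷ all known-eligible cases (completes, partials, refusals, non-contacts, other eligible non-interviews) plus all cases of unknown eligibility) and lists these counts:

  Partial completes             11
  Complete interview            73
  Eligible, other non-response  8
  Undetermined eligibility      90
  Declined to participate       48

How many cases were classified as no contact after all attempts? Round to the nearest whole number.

RR1 = 73 / D = 0.255
D = 73 / 0.255 = 286.3
Other denominator terms total 230
no contact after all attempts = 286.3 − 230 ≈ 56

56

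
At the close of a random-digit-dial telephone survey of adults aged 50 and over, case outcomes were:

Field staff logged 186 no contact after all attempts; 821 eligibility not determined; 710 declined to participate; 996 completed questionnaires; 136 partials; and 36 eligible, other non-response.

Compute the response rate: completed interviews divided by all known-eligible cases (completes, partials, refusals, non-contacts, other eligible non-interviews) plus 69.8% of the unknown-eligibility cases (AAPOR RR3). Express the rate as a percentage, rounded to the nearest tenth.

37.8%

Num → 996
Determined eligible → 996 + 136 + 710 + 186 + 36 = 2064
Estimated eligible among unknowns → 0.6980 × 821 = 573.06
Denominator → 2064 + 573.06 = 2637.06
RR3 = 996 / 2637.06 = 0.3777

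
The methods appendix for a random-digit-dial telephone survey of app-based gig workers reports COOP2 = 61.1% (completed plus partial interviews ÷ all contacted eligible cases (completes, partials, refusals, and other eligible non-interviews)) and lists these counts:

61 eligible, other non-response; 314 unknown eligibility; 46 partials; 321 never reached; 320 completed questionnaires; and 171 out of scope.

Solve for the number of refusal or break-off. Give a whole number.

172

Numerator: 320 + 46 = 366
COOP2 = 366 / D = 0.611
D = 366 / 0.611 = 599.0
Rest of base = 427
refusal or break-off = 599.0 − 427 ≈ 172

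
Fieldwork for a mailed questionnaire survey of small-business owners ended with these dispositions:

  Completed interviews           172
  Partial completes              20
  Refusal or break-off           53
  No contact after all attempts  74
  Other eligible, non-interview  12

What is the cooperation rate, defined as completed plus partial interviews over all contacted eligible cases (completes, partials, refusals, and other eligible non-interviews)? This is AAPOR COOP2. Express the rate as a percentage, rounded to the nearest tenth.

74.7%

Num = 172 + 20 = 192
Base = 172 + 20 + 53 + 12 = 257
COOP2 = 192 / 257 = 0.7471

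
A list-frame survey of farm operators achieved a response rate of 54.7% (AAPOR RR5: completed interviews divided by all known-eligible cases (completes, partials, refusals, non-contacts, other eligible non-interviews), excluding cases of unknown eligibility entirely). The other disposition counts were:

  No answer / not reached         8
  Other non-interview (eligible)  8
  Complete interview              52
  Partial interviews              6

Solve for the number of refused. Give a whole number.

RR5 = 52 / D = 0.547
D = 52 / 0.547 = 95.1
Other denominator terms total 74
refused = 95.1 − 74 ≈ 21

21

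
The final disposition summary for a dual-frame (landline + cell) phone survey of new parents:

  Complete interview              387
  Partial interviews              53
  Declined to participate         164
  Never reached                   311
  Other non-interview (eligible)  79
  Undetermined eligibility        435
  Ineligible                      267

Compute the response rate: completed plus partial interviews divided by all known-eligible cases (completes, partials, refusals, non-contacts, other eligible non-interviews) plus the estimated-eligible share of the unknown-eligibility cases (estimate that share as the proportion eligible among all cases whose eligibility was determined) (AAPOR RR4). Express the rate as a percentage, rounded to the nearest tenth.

32.9%

Num → 387 + 53 = 440
Eligible (known) → 387 + 53 + 164 + 311 + 79 = 994
e = 994 / (994 + 267) = 994 / 1261 = 0.7883
Estimated eligible among unknowns → 0.7883 × 435 = 342.91
Denominator → 994 + 342.91 = 1336.91
RR4 = 440 / 1336.91 = 0.3291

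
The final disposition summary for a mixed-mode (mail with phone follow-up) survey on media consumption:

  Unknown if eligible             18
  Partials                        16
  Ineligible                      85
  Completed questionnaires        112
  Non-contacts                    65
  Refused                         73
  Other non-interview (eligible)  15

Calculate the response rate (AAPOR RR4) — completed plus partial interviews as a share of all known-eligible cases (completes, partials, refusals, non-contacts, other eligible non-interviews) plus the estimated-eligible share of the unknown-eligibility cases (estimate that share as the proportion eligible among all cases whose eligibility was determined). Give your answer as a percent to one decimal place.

43.4%

Top → 112 + 16 = 128
Known eligible → 112 + 16 + 73 + 65 + 15 = 281
e = 281 / (281 + 85) = 281 / 366 = 0.7678
Eligible share of unknowns → 0.7678 × 18 = 13.82
Base → 281 + 13.82 = 294.82
RR4 = 128 / 294.82 = 0.4342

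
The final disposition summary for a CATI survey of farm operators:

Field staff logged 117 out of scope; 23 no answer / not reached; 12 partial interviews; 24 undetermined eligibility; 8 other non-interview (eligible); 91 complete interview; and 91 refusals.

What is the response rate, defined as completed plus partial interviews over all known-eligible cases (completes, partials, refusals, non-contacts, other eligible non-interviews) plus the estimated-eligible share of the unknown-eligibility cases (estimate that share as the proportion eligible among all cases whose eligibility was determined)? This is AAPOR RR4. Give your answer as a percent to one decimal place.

Numerator: 91 + 12 = 103
Determined eligible: 91 + 12 + 91 + 23 + 8 = 225
e = 225 / (225 + 117) = 225 / 342 = 0.6579
e × U: 0.6579 × 24 = 15.79
Denom: 225 + 15.79 = 240.79
RR4 = 103 / 240.79 = 0.4278

42.8%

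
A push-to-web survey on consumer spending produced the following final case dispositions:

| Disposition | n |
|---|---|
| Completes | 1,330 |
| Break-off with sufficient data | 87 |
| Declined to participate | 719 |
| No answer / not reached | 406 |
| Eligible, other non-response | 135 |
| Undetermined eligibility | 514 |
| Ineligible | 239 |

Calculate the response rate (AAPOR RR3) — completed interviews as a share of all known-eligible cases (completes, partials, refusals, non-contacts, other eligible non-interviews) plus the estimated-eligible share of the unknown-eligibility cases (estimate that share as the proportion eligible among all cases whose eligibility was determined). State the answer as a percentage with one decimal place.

42.2%

Num: 1330
Known eligible: 1330 + 87 + 719 + 406 + 135 = 2677
e = 2677 / (2677 + 239) = 2677 / 2916 = 0.9180
e × U: 0.9180 × 514 = 471.85
Base: 2677 + 471.85 = 3148.85
RR3 = 1330 / 3148.85 = 0.4224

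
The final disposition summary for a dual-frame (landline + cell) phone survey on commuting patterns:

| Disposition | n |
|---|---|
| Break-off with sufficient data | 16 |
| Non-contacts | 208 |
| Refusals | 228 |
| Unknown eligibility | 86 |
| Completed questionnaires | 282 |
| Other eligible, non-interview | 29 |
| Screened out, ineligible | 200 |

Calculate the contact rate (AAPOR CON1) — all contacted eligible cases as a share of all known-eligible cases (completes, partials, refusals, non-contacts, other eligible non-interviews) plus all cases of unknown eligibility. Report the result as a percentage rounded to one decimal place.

65.4%

Num → 282 + 16 + 228 + 29 = 555
Denom → 282 + 16 + 228 + 208 + 29 + 86 = 849
CON1 = 555 / 849 = 0.6537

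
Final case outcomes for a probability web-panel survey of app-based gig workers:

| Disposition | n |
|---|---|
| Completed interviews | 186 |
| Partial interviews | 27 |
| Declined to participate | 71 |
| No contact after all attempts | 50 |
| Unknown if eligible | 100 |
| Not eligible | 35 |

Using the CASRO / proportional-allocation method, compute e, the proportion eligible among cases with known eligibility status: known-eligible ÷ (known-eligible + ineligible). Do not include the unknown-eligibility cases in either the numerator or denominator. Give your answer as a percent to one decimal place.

Determined eligible = 186 + 27 + 71 + 50 = 334
e = 334 / (334 + 35) = 334 / 369 = 0.9051

90.5%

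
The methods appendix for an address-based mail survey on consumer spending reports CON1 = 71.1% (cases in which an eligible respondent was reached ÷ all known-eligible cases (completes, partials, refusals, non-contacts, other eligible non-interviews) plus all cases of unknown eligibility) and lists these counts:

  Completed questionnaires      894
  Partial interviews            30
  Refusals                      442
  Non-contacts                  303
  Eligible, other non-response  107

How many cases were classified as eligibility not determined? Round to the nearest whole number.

296

Num: 894 + 30 + 442 + 107 = 1473
CON1 = 1473 / D = 0.711
D = 1473 / 0.711 = 2071.7
Remaining denominator categories sum to 1776
eligibility not determined = 2071.7 − 1776 ≈ 296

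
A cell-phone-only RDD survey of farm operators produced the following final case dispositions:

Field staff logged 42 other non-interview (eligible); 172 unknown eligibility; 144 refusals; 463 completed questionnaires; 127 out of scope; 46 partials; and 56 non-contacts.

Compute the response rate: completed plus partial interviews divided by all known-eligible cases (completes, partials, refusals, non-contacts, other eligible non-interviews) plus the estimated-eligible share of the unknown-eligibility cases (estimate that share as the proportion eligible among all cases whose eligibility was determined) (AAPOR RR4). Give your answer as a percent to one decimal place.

Num → 463 + 46 = 509
Determined eligible → 463 + 46 + 144 + 56 + 42 = 751
e = 751 / (751 + 127) = 751 / 878 = 0.8554
Eligible share of unknowns → 0.8554 × 172 = 147.13
Denom → 751 + 147.13 = 898.13
RR4 = 509 / 898.13 = 0.5667

56.7%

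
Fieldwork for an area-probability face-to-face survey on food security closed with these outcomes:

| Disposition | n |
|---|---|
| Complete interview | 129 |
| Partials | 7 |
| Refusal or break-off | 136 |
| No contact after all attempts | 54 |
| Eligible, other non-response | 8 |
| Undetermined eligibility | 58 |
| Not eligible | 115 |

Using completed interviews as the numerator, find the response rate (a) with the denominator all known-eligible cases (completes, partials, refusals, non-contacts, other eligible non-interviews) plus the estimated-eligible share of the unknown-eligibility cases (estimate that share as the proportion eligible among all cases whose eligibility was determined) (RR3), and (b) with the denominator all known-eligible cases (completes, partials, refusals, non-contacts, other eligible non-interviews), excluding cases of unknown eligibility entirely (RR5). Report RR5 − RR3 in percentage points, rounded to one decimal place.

4.4

Numerator = 129
Determined eligible = 129 + 7 + 136 + 54 + 8 = 334
e = 334 / (334 + 115) = 334 / 449 = 0.7439
Estimated eligible among unknowns = 0.7439 × 58 = 43.15
Denom = 334 + 43.15 = 377.15
RR3 = 129 / 377.15 = 0.3420
Denom = 129 + 7 + 136 + 54 + 8 = 334
RR5 = 129 / 334 = 0.3862
Difference = 38.62 − 34.20 = 4.42 percentage points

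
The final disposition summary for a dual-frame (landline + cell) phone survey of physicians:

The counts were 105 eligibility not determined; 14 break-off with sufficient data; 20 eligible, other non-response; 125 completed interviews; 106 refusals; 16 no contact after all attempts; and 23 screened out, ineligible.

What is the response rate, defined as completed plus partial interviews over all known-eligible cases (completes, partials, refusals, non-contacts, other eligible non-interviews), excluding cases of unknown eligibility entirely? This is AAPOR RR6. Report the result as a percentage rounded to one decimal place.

Num = 125 + 14 = 139
Base = 125 + 14 + 106 + 16 + 20 = 281
RR6 = 139 / 281 = 0.4947

49.5%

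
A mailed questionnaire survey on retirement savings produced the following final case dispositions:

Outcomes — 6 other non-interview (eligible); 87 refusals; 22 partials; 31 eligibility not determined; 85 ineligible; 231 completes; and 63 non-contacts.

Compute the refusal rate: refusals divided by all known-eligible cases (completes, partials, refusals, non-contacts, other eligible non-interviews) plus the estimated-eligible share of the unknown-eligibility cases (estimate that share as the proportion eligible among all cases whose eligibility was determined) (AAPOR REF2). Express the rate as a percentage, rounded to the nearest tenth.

20.0%

Numerator → 87
Known eligible → 231 + 22 + 87 + 63 + 6 = 409
e = 409 / (409 + 85) = 409 / 494 = 0.8279
Estimated eligible among unknowns → 0.8279 × 31 = 25.66
Base → 409 + 25.66 = 434.66
REF2 = 87 / 434.66 = 0.2002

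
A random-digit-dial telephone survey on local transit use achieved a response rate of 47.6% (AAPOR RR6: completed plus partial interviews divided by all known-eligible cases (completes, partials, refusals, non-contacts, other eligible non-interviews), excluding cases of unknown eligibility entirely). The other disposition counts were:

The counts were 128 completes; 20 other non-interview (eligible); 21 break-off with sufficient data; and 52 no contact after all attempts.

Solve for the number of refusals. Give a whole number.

92

Numerator: 128 + 21 = 149
RR6 = 149 / D = 0.476
D = 149 / 0.476 = 313.0
Other denominator terms total 221
refusals = 313.0 − 221 ≈ 92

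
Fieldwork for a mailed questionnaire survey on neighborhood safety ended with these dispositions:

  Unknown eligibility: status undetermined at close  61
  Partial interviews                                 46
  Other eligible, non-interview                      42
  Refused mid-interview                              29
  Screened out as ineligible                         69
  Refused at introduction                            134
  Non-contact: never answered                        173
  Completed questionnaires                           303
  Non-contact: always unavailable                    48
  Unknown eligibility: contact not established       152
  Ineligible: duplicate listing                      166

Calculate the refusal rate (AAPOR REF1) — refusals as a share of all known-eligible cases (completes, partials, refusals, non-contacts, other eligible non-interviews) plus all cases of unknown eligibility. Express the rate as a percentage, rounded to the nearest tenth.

Declined to participate = 134 + 29 = 163
No contact after all attempts = 173 + 48 = 221
Unknown eligibility = 152 + 61 = 213
Not eligible = 69 + 166 = 235
Num: 163
Base: 303 + 46 + 163 + 221 + 42 + 213 = 988
REF1 = 163 / 988 = 0.1650

16.5%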